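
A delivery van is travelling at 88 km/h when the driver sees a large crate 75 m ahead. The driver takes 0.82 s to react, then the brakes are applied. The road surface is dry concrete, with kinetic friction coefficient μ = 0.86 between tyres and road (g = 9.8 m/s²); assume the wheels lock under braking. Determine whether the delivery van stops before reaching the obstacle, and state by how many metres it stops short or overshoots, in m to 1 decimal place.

88 km/h ÷ 3.6 = 24.4444 m/s.
a = μg = 0.86 × 9.8 = 8.428 m/s².
Reaction distance = 24.4444 × 0.82 = 20.044 m.
Braking distance = v²/(2a) = 597.529 / 16.856 = 35.449 m.
Total stopping distance = 20.044 + 35.449 = 55.493 m, vs 75 m available — it stops with 75 − 55.493 = 19.507 m to spare.

Yes — it stops 19.5 m short of the obstacle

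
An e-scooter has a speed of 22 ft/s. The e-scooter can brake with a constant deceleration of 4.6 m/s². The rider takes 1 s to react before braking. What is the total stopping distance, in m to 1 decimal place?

Total stopping distance ≈ 11.6 m

22 ft/s × 0.3048 = 6.7056 m/s.
Reaction distance = v·t_r = 6.7056 × 1 = 6.706 m.
Braking distance = v²/(2a) = 6.7056² / (2 × 4.600) = 44.965 / 9.200 = 4.888 m.
Total = 6.706 + 4.888 = 11.594 m.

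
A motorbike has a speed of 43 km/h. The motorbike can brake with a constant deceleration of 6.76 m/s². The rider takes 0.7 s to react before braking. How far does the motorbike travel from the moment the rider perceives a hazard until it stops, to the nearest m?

Total stopping distance ≈ 19 m

43 km/h ÷ 3.6 = 11.9444 m/s.
Reaction distance = v·t_r = 11.9444 × 0.7 = 8.361 m.
Braking distance = v²/(2a) = 11.9444² / (2 × 6.760) = 142.669 / 13.520 = 10.552 m.
Total = 8.361 + 10.552 = 18.913 m.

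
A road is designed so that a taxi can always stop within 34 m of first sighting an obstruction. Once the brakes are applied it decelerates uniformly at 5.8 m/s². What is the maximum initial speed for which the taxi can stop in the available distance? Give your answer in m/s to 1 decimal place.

v²/(2a) = d ⇒ v = √(2 × 5.800 × 34) = √394.40 = 19.8595 m/s.

Maximum speed ≈ 19.9 m/s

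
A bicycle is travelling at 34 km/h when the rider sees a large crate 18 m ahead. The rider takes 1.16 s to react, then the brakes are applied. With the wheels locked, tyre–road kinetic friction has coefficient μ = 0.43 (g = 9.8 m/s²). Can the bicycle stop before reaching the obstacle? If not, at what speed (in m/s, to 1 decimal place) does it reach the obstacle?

No — it strikes the obstacle at 5.5 m/s

34 km/h ÷ 3.6 = 9.4444 m/s.
a = μg = 0.43 × 9.8 = 4.214 m/s².
Reaction distance = 9.4444 × 1.16 = 10.956 m.
Braking distance needed to stop: v²/(2a) = 89.197 / 8.428 = 10.583 m, so total needed = 10.956 + 10.583 = 21.539 m > 18 m — it cannot stop.
Distance remaining when braking begins: 18 − 10.956 = 7.044 m.
v² = v₀² − 2a·d = 89.197 − 2 × 4.214 × 7.044 = 29.830 m²/s².
v = √29.830 = 5.462 m/s.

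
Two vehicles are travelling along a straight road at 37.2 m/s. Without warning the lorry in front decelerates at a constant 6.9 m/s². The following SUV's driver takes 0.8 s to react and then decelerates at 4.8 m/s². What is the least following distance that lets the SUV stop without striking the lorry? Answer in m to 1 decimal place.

Minimum gap ≈ 73.6 m

Leader travels v²/(2a_L) = 1383.840 / 13.800 = 100.278 m before stopping.
Follower covers v·t_r = 37.2000 × 0.8 = 29.760 m while reacting, then v²/(2a_F) = 1383.840 / 9.600 = 144.150 m while braking, for a total of 29.760 + 144.150 = 173.910 m.
Since a_F ≤ a_L and the follower starts braking later, the follower is never slower than the leader, so the closest approach is when both have stopped.
Minimum gap = 173.910 − 100.278 = 73.632 m.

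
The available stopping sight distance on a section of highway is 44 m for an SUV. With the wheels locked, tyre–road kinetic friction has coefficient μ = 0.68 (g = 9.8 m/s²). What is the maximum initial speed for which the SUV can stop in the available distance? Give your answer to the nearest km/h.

a = μg = 0.68 × 9.8 = 6.664 m/s².
v²/(2a) = d ⇒ v = √(2 × 6.664 × 44) = √586.43 = 24.2163 m/s.
24.2163 m/s × 3.6 = 87.179 km/h.

Maximum speed ≈ 87 km/h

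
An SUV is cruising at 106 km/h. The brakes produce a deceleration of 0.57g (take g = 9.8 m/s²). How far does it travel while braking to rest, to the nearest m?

Braking distance ≈ 78 m

106 km/h ÷ 3.6 = 29.4444 m/s.
a = 0.57 × 9.8 = 5.586 m/s².
Braking distance = v²/(2a) = 29.4444² / (2 × 5.586) = 866.973 / 11.172 = 77.602 m.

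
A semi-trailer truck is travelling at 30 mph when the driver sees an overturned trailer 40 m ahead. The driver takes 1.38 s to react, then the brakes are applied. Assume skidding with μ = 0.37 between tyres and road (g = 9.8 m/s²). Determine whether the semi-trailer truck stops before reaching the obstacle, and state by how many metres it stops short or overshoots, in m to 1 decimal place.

No — it overshoots by 3.3 m

30 mph × 0.44704 = 13.4112 m/s.
a = μg = 0.37 × 9.8 = 3.626 m/s².
Reaction distance = 13.4112 × 1.38 = 18.507 m.
Braking distance = v²/(2a) = 179.860 / 7.252 = 24.801 m.
Total stopping distance = 18.507 + 24.801 = 43.308 m, vs 40 m available — it cannot stop in time and overshoots by 43.308 − 40 = 3.308 m.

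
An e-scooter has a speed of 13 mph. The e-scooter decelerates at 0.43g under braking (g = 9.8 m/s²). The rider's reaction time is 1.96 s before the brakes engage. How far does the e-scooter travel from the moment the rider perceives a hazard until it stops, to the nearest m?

13 mph × 0.44704 = 5.8115 m/s.
a = 0.43 × 9.8 = 4.214 m/s².
Reaction distance = v·t_r = 5.8115 × 1.96 = 11.391 m.
Braking distance = v²/(2a) = 5.8115² / (2 × 4.214) = 33.774 / 8.428 = 4.007 m.
Total = 11.391 + 4.007 = 15.398 m.

Total stopping distance ≈ 15 m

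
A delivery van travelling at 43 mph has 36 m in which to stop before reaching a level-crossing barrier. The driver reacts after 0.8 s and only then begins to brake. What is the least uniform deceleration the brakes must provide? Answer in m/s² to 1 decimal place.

Required deceleration ≈ 9.0 m/s²

43 mph × 0.44704 = 19.2227 m/s.
Distance covered during reaction = 19.2227 × 0.8 = 15.378 m.
Distance available for braking: 36 − 15.378 = 20.622 m.
v² = 2a·d ⇒ a = v²/(2d) = 19.2227² / (2 × 20.622) = 369.512 / 41.244 = 8.9592 m/s².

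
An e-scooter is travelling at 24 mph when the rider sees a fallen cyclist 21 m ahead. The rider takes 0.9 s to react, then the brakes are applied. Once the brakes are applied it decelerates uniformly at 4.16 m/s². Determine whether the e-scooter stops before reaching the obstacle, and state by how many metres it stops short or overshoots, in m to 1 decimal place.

24 mph × 0.44704 = 10.7290 m/s.
Reaction distance = 10.7290 × 0.9 = 9.656 m.
Braking distance = v²/(2a) = 115.111 / 8.320 = 13.835 m.
Total stopping distance = 9.656 + 13.835 = 23.491 m, vs 21 m available — it cannot stop in time and overshoots by 23.491 − 21 = 2.491 m.

No — it overshoots by 2.5 m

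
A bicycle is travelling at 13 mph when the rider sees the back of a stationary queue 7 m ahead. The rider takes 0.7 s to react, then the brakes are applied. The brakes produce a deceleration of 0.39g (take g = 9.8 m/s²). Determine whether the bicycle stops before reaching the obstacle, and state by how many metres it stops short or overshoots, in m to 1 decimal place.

13 mph × 0.44704 = 5.8115 m/s.
a = 0.39 × 9.8 = 3.822 m/s².
Reaction distance = 5.8115 × 0.7 = 4.068 m.
Braking distance = v²/(2a) = 33.774 / 7.644 = 4.418 m.
Total stopping distance = 4.068 + 4.418 = 8.486 m, vs 7 m available — it cannot stop in time and overshoots by 8.486 − 7 = 1.486 m.

No — it overshoots by 1.5 m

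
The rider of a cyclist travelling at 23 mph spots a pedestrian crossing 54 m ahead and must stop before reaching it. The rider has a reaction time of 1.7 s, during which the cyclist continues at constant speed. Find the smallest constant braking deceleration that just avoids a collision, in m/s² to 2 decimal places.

23 mph × 0.44704 = 10.2819 m/s.
Distance covered during reaction = 10.2819 × 1.7 = 17.479 m.
Distance available for braking: 54 − 17.479 = 36.521 m.
v² = 2a·d ⇒ a = v²/(2d) = 10.2819² / (2 × 36.521) = 105.717 / 73.042 = 1.4473 m/s².

Required deceleration ≈ 1.45 m/s²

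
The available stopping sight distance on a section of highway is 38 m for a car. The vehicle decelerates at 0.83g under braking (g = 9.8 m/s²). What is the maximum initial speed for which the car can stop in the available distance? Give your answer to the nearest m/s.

a = 0.83 × 9.8 = 8.134 m/s².
v²/(2a) = d ⇒ v = √(2 × 8.134 × 38) = √618.18 = 24.8632 m/s.

Maximum speed ≈ 25 m/s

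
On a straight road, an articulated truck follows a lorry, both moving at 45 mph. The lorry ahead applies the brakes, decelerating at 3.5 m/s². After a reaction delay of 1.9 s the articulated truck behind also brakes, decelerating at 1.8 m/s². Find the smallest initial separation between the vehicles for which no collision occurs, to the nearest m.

45 mph × 0.44704 = 20.1168 m/s.
Leader travels v²/(2a_L) = 404.686 / 7.000 = 57.812 m before stopping.
Follower covers v·t_r = 20.1168 × 1.9 = 38.222 m while reacting, then v²/(2a_F) = 404.686 / 3.600 = 112.413 m while braking, for a total of 38.222 + 112.413 = 150.635 m.
Since a_F ≤ a_L and the follower starts braking later, the follower is never slower than the leader, so the closest approach is when both have stopped.
Minimum gap = 150.635 − 57.812 = 92.823 m.

Minimum gap ≈ 93 m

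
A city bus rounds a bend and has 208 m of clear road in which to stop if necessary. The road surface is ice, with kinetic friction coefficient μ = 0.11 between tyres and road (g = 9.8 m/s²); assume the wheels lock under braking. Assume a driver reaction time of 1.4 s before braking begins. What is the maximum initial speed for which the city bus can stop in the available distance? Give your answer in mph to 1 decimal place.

Maximum speed ≈ 44.1 mph

a = μg = 0.11 × 9.8 = 1.078 m/s².
Stopping distance: v·t_r + v²/(2a) = 208 with t_r = 1.4 s and a = 1.078 m/s².
So v² + 3.018 v − 448.45 = 0.
Positive root: v = −a·t_r + √((a·t_r)² + 2a·d) = −1.509 + √(2.277 + 448.45) = 19.7213 m/s.
19.7213 m/s ÷ 0.44704 = 44.115 mph.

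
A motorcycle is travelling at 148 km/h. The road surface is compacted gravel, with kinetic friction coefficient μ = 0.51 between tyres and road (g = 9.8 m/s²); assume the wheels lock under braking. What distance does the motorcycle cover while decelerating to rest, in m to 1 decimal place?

Braking distance ≈ 169.1 m

148 km/h ÷ 3.6 = 41.1111 m/s.
a = μg = 0.51 × 9.8 = 4.998 m/s².
Braking distance = v²/(2a) = 41.1111² / (2 × 4.998) = 1690.123 / 9.996 = 169.080 m.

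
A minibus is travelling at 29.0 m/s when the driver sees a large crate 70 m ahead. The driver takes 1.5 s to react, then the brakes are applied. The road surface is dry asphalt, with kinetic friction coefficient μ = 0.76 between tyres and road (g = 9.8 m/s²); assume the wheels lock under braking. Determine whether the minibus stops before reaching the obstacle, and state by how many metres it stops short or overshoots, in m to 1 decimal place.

a = μg = 0.76 × 9.8 = 7.448 m/s².
Reaction distance = 29.0000 × 1.5 = 43.500 m.
Braking distance = v²/(2a) = 841.000 / 14.896 = 56.458 m.
Total stopping distance = 43.500 + 56.458 = 99.958 m, vs 70 m available — it cannot stop in time and overshoots by 99.958 − 70 = 29.958 m.

No — it overshoots by 30.0 m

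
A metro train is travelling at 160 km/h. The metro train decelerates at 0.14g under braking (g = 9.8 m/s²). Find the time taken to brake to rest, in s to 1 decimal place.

160 km/h ÷ 3.6 = 44.4444 m/s.
a = 0.14 × 9.8 = 1.372 m/s².
Braking time = v/a = 44.4444 / 1.372 = 32.394 s.

Braking time ≈ 32.4 s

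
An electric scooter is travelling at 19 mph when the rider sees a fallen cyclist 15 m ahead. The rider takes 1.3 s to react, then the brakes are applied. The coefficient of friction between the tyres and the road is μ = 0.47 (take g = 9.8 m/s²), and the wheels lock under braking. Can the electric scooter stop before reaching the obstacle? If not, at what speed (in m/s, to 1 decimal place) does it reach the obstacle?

No — it strikes the obstacle at 6.0 m/s

19 mph × 0.44704 = 8.4938 m/s.
a = μg = 0.47 × 9.8 = 4.606 m/s².
Reaction distance = 8.4938 × 1.3 = 11.042 m.
Braking distance needed to stop: v²/(2a) = 72.145 / 9.212 = 7.832 m, so total needed = 11.042 + 7.832 = 18.874 m > 15 m — it cannot stop.
Distance remaining when braking begins: 15 − 11.042 = 3.958 m.
v² = v₀² − 2a·d = 72.145 − 2 × 4.606 × 3.958 = 35.684 m²/s².
v = √35.684 = 5.974 m/s.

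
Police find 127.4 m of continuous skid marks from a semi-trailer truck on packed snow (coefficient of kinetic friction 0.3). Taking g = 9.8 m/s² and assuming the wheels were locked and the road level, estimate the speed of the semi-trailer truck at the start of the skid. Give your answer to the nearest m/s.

Initial speed ≈ 27 m/s

Deceleration a = μg = 0.3 × 9.8 = 2.940 m/s².
v = √(2a·d) = √(2 × 2.940 × 127.4) = √749.112 = 27.3699 m/s.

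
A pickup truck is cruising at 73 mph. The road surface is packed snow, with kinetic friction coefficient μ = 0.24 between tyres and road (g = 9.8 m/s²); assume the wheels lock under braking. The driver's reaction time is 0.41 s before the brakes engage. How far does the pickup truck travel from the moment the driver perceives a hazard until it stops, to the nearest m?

73 mph × 0.44704 = 32.6339 m/s.
a = μg = 0.24 × 9.8 = 2.352 m/s².
Reaction distance = v·t_r = 32.6339 × 0.41 = 13.380 m.
Braking distance = v²/(2a) = 32.6339² / (2 × 2.352) = 1064.971 / 4.704 = 226.397 m.
Total = 13.380 + 226.397 = 239.777 m.

Total stopping distance ≈ 240 m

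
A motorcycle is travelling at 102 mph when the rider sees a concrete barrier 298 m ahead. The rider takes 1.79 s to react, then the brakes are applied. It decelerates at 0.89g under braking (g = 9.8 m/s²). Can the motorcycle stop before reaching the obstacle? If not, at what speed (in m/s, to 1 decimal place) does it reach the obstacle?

102 mph × 0.44704 = 45.5981 m/s.
a = 0.89 × 9.8 = 8.722 m/s².
Reaction distance = 45.5981 × 1.79 = 81.621 m.
Braking distance = v²/(2a) = 2079.187 / 17.444 = 119.192 m.
Total stopping distance = 81.621 + 119.192 = 200.813 m, vs 298 m available — it stops with 298 − 200.813 = 97.187 m to spare.

Yes — it stops about 97.2 m short of the obstacle, so it never reaches it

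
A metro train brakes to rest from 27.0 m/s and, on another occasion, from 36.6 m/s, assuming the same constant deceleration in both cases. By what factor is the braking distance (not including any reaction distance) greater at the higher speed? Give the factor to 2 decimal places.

Factor ≈ 1.84

Braking distance d = v²/(2a), so with a fixed, d ∝ v².
Factor = (36.6/27.0)² = 1.3556² = 1.8377.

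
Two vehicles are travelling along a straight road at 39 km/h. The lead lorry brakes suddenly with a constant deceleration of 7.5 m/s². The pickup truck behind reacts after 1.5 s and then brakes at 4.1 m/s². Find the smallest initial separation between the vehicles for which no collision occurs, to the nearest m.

Minimum gap ≈ 23 m

39 km/h ÷ 3.6 = 10.8333 m/s.
Leader travels v²/(2a_L) = 117.360 / 15.000 = 7.824 m before stopping.
Follower covers v·t_r = 10.8333 × 1.5 = 16.250 m while reacting, then v²/(2a_F) = 117.360 / 8.200 = 14.312 m while braking, for a total of 16.250 + 14.312 = 30.562 m.
Since a_F ≤ a_L and the follower starts braking later, the follower is never slower than the leader, so the closest approach is when both have stopped.
Minimum gap = 30.562 − 7.824 = 22.738 m.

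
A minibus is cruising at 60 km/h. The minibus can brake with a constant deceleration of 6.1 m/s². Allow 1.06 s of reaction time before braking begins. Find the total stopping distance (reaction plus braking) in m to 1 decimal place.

Total stopping distance ≈ 40.4 m

60 km/h ÷ 3.6 = 16.6667 m/s.
Reaction distance = v·t_r = 16.6667 × 1.06 = 17.667 m.
Braking distance = v²/(2a) = 16.6667² / (2 × 6.100) = 277.779 / 12.200 = 22.769 m.
Total = 17.667 + 22.769 = 40.436 m.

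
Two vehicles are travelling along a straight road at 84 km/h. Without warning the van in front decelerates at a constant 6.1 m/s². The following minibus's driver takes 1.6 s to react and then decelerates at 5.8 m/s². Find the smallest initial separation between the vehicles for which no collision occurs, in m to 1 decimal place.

84 km/h ÷ 3.6 = 23.3333 m/s.
Leader travels v²/(2a_L) = 544.443 / 12.200 = 44.626 m before stopping.
Follower covers v·t_r = 23.3333 × 1.6 = 37.333 m while reacting, then v²/(2a_F) = 544.443 / 11.600 = 46.935 m while braking, for a total of 37.333 + 46.935 = 84.268 m.
Since a_F ≤ a_L and the follower starts braking later, the follower is never slower than the leader, so the closest approach is when both have stopped.
Minimum gap = 84.268 − 44.626 = 39.642 m.

Minimum gap ≈ 39.6 m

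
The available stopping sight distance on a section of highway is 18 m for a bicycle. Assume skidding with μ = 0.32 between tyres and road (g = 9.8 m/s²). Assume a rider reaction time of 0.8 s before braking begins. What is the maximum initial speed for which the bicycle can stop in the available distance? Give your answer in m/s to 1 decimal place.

a = μg = 0.32 × 9.8 = 3.136 m/s².
Stopping distance: v·t_r + v²/(2a) = 18 with t_r = 0.8 s and a = 3.136 m/s².
So v² + 5.018 v − 112.90 = 0.
Positive root: v = −a·t_r + √((a·t_r)² + 2a·d) = −2.509 + √(6.295 + 112.90) = 8.4086 m/s.

Maximum speed ≈ 8.4 m/s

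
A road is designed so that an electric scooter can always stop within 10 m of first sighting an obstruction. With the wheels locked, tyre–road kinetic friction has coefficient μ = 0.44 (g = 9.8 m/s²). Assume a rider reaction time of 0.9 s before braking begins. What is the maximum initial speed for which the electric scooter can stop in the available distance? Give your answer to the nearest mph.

a = μg = 0.44 × 9.8 = 4.312 m/s².
Stopping distance: v·t_r + v²/(2a) = 10 with t_r = 0.9 s and a = 4.312 m/s².
So v² + 7.762 v − 86.24 = 0.
Positive root: v = −a·t_r + √((a·t_r)² + 2a·d) = −3.881 + √(15.062 + 86.24) = 6.1839 m/s.
6.1839 m/s ÷ 0.44704 = 13.833 mph.

Maximum speed ≈ 14 mph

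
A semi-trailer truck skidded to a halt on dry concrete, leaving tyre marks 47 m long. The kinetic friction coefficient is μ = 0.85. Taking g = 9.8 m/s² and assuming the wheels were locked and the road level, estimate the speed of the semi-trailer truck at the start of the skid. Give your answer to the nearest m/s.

Deceleration a = μg = 0.85 × 9.8 = 8.330 m/s².
v = √(2a·d) = √(2 × 8.330 × 47) = √783.020 = 27.9825 m/s.

Initial speed ≈ 28 m/s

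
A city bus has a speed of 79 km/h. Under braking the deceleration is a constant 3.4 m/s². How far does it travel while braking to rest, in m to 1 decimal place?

79 km/h ÷ 3.6 = 21.9444 m/s.
Braking distance = v²/(2a) = 21.9444² / (2 × 3.400) = 481.557 / 6.800 = 70.817 m.

Braking distance ≈ 70.8 m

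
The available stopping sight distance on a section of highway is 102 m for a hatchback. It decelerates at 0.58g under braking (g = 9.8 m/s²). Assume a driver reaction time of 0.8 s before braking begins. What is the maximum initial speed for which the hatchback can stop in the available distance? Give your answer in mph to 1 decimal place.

Maximum speed ≈ 66.7 mph

a = 0.58 × 9.8 = 5.684 m/s².
Stopping distance: v·t_r + v²/(2a) = 102 with t_r = 0.8 s and a = 5.684 m/s².
So v² + 9.094 v − 1159.54 = 0.
Positive root: v = −a·t_r + √((a·t_r)² + 2a·d) = −4.547 + √(20.675 + 1159.54) = 29.8073 m/s.
29.8073 m/s ÷ 0.44704 = 66.677 mph.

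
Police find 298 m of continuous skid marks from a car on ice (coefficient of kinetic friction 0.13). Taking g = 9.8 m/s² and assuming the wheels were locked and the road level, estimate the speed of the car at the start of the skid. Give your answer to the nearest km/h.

Deceleration a = μg = 0.13 × 9.8 = 1.274 m/s².
v = √(2a·d) = √(2 × 1.274 × 298) = √759.304 = 27.5555 m/s.
= 27.5555 × 3.6 = 99.200 km/h.

Initial speed ≈ 99 km/h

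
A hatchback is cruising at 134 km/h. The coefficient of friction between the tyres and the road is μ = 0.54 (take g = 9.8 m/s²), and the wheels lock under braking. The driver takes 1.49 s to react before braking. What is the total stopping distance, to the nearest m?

Total stopping distance ≈ 186 m

134 km/h ÷ 3.6 = 37.2222 m/s.
a = μg = 0.54 × 9.8 = 5.292 m/s².
Reaction distance = v·t_r = 37.2222 × 1.49 = 55.461 m.
Braking distance = v²/(2a) = 37.2222² / (2 × 5.292) = 1385.492 / 10.584 = 130.904 m.
Total = 55.461 + 130.904 = 186.365 m.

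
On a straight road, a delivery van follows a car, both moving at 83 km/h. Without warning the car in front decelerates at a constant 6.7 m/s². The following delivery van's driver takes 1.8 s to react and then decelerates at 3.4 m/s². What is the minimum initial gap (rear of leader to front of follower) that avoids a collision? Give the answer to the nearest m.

83 km/h ÷ 3.6 = 23.0556 m/s.
Leader travels v²/(2a_L) = 531.561 / 13.400 = 39.669 m before stopping.
Follower covers v·t_r = 23.0556 × 1.8 = 41.500 m while reacting, then v²/(2a_F) = 531.561 / 6.800 = 78.171 m while braking, for a total of 41.500 + 78.171 = 119.671 m.
Since a_F ≤ a_L and the follower starts braking later, the follower is never slower than the leader, so the closest approach is when both have stopped.
Minimum gap = 119.671 − 39.669 = 80.002 m.

Minimum gap ≈ 80 m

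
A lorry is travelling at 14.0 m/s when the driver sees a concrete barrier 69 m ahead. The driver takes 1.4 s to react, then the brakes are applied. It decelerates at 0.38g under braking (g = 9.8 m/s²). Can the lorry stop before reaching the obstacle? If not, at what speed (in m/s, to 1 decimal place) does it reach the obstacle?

a = 0.38 × 9.8 = 3.724 m/s².
Reaction distance = 14.0000 × 1.4 = 19.600 m.
Braking distance = v²/(2a) = 196.000 / 7.448 = 26.316 m.
Total stopping distance = 19.600 + 26.316 = 45.916 m, vs 69 m available — it stops with 69 − 45.916 = 23.084 m to spare.

Yes — it stops about 23.1 m short of the obstacle, so it never reaches it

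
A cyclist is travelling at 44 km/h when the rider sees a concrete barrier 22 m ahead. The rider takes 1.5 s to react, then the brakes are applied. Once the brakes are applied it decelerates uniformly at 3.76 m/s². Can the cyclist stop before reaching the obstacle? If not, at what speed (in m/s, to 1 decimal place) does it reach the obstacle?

44 km/h ÷ 3.6 = 12.2222 m/s.
Reaction distance = 12.2222 × 1.5 = 18.333 m.
Braking distance needed to stop: v²/(2a) = 149.382 / 7.520 = 19.865 m, so total needed = 18.333 + 19.865 = 38.198 m > 22 m — it cannot stop.
Distance remaining when braking begins: 22 − 18.333 = 3.667 m.
v² = v₀² − 2a·d = 149.382 − 2 × 3.760 × 3.667 = 121.806 m²/s².
v = √121.806 = 11.037 m/s.

No — it strikes the obstacle at 11.0 m/s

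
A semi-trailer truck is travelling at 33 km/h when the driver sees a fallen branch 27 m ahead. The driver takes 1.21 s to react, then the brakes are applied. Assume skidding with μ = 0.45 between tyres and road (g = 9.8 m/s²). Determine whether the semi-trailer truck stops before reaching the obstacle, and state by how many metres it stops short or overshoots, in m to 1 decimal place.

33 km/h ÷ 3.6 = 9.1667 m/s.
a = μg = 0.45 × 9.8 = 4.410 m/s².
Reaction distance = 9.1667 × 1.21 = 11.092 m.
Braking distance = v²/(2a) = 84.028 / 8.820 = 9.527 m.
Total stopping distance = 11.092 + 9.527 = 20.619 m, vs 27 m available — it stops with 27 − 20.619 = 6.381 m to spare.

Yes — it stops 6.4 m short of the obstacle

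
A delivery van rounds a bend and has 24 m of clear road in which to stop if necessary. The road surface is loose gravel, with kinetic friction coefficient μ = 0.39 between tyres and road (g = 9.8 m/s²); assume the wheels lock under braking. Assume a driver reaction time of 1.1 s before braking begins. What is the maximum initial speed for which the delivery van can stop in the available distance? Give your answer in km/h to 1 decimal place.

Maximum speed ≈ 35.9 km/h

a = μg = 0.39 × 9.8 = 3.822 m/s².
Stopping distance: v·t_r + v²/(2a) = 24 with t_r = 1.1 s and a = 3.822 m/s².
So v² + 8.408 v − 183.46 = 0.
Positive root: v = −a·t_r + √((a·t_r)² + 2a·d) = −4.204 + √(17.674 + 183.46) = 9.9782 m/s.
9.9782 m/s × 3.6 = 35.922 km/h.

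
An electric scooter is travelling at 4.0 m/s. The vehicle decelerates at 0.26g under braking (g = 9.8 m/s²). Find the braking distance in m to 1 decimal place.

a = 0.26 × 9.8 = 2.548 m/s².
Braking distance = v²/(2a) = 4.0000² / (2 × 2.548) = 16.000 / 5.096 = 3.140 m.

Braking distance ≈ 3.1 m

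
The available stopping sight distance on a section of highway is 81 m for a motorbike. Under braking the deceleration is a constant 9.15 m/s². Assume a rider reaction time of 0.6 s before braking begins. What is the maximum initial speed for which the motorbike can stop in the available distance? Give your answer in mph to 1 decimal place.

Maximum speed ≈ 74.7 mph

Stopping distance: v·t_r + v²/(2a) = 81 with t_r = 0.6 s and a = 9.150 m/s².
So v² + 10.980 v − 1482.30 = 0.
Positive root: v = −a·t_r + √((a·t_r)² + 2a·d) = −5.490 + √(30.140 + 1482.30) = 33.4001 m/s.
33.4001 m/s ÷ 0.44704 = 74.714 mph.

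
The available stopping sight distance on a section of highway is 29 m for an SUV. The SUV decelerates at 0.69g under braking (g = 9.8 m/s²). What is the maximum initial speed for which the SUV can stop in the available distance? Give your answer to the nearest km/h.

a = 0.69 × 9.8 = 6.762 m/s².
v²/(2a) = d ⇒ v = √(2 × 6.762 × 29) = √392.20 = 19.8040 m/s.
19.8040 m/s × 3.6 = 71.294 km/h.

Maximum speed ≈ 71 km/h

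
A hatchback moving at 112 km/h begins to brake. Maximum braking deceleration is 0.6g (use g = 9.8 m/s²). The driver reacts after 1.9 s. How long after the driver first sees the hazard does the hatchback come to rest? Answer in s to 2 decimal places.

112 km/h ÷ 3.6 = 31.1111 m/s.
a = 0.6 × 9.8 = 5.880 m/s².
Braking time = v/a = 31.1111 / 5.880 = 5.291 s.
Total = 1.9 + 5.291 = 7.191 s.

Total time ≈ 7.19 s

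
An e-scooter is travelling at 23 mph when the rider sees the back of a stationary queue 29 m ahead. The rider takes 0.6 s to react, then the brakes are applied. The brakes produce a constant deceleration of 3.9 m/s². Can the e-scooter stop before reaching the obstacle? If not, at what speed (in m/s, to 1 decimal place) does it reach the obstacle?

Yes — it stops about 9.3 m short of the obstacle, so it never reaches it

23 mph × 0.44704 = 10.2819 m/s.
Reaction distance = 10.2819 × 0.6 = 6.169 m.
Braking distance = v²/(2a) = 105.717 / 7.800 = 13.553 m.
Total stopping distance = 6.169 + 13.553 = 19.722 m, vs 29 m available — it stops with 29 − 19.722 = 9.278 m to spare.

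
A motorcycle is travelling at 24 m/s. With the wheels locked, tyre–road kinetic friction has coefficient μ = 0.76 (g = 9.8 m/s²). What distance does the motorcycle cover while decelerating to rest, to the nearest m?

a = μg = 0.76 × 9.8 = 7.448 m/s².
Braking distance = v²/(2a) = 24.0000² / (2 × 7.448) = 576.000 / 14.896 = 38.668 m.

Braking distance ≈ 39 m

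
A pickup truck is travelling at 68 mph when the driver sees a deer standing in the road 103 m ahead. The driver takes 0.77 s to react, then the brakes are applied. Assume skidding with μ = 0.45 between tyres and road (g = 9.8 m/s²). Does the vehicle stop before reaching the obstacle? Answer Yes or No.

No

68 mph × 0.44704 = 30.3987 m/s.
a = μg = 0.45 × 9.8 = 4.410 m/s².
Reaction distance = 30.3987 × 0.77 = 23.407 m.
Braking distance = v²/(2a) = 924.081 / 8.820 = 104.771 m.
Total stopping distance = 23.407 + 104.771 = 128.178 m, vs 103 m available — it cannot stop in time and overshoots by 128.178 − 103 = 25.178 m.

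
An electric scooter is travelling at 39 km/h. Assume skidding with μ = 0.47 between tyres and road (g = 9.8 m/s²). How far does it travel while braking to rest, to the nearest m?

39 km/h ÷ 3.6 = 10.8333 m/s.
a = μg = 0.47 × 9.8 = 4.606 m/s².
Braking distance = v²/(2a) = 10.8333² / (2 × 4.606) = 117.360 / 9.212 = 12.740 m.

Braking distance ≈ 13 m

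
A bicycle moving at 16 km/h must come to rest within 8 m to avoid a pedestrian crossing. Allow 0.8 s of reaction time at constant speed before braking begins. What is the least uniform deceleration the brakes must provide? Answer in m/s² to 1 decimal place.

Required deceleration ≈ 2.2 m/s²

16 km/h ÷ 3.6 = 4.4444 m/s.
Distance covered during reaction = 4.4444 × 0.8 = 3.556 m.
Distance available for braking: 8 − 3.556 = 4.444 m.
v² = 2a·d ⇒ a = v²/(2d) = 4.4444² / (2 × 4.444) = 19.753 / 8.888 = 2.2224 m/s².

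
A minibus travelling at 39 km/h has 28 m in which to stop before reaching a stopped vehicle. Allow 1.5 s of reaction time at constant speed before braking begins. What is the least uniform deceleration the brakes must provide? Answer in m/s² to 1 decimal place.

39 km/h ÷ 3.6 = 10.8333 m/s.
Distance covered during reaction = 10.8333 × 1.5 = 16.250 m.
Distance available for braking: 28 − 16.250 = 11.750 m.
v² = 2a·d ⇒ a = v²/(2d) = 10.8333² / (2 × 11.750) = 117.360 / 23.500 = 4.9940 m/s².

Required deceleration ≈ 5.0 m/s²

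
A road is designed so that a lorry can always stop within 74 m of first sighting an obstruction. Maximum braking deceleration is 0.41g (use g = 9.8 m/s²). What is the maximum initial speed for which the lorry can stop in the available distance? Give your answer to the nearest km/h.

a = 0.41 × 9.8 = 4.018 m/s².
v²/(2a) = d ⇒ v = √(2 × 4.018 × 74) = √594.66 = 24.3857 m/s.
24.3857 m/s × 3.6 = 87.789 km/h.

Maximum speed ≈ 88 km/h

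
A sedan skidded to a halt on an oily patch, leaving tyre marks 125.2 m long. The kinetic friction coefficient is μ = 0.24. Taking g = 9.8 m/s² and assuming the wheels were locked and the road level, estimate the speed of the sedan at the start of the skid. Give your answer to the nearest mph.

Deceleration a = μg = 0.24 × 9.8 = 2.352 m/s².
v = √(2a·d) = √(2 × 2.352 × 125.2) = √588.941 = 24.2681 m/s.
= 24.2681 ÷ 0.44704 = 54.286 mph.

Initial speed ≈ 54 mph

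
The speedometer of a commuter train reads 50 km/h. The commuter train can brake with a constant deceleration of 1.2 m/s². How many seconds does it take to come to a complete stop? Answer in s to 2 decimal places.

Braking time ≈ 11.57 s

50 km/h ÷ 3.6 = 13.8889 m/s.
Braking time = v/a = 13.8889 / 1.200 = 11.574 s.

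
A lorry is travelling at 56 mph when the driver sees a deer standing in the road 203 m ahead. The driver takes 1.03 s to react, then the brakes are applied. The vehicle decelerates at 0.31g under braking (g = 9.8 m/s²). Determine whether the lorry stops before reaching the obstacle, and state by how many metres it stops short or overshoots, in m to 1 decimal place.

Yes — it stops 74.1 m short of the obstacle

56 mph × 0.44704 = 25.0342 m/s.
a = 0.31 × 9.8 = 3.038 m/s².
Reaction distance = 25.0342 × 1.03 = 25.785 m.
Braking distance = v²/(2a) = 626.711 / 6.076 = 103.145 m.
Total stopping distance = 25.785 + 103.145 = 128.930 m, vs 203 m available — it stops with 203 − 128.930 = 74.070 m to spare.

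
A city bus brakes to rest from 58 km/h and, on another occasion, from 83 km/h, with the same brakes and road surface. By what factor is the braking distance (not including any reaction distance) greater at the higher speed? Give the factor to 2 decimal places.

Braking distance d = v²/(2a), so with a fixed, d ∝ v².
Factor = (83/58)² = 1.4310² = 2.0478.

Factor ≈ 2.05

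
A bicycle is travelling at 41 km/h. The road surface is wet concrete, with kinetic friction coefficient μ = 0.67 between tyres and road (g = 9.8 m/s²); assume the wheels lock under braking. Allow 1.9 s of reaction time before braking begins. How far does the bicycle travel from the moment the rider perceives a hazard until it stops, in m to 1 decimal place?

41 km/h ÷ 3.6 = 11.3889 m/s.
a = μg = 0.67 × 9.8 = 6.566 m/s².
Reaction distance = v·t_r = 11.3889 × 1.9 = 21.639 m.
Braking distance = v²/(2a) = 11.3889² / (2 × 6.566) = 129.707 / 13.132 = 9.877 m.
Total = 21.639 + 9.877 = 31.516 m.

Total stopping distance ≈ 31.5 m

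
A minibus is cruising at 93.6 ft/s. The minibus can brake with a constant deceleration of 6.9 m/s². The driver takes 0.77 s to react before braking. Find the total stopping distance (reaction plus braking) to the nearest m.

93.6 ft/s × 0.3048 = 28.5293 m/s.
Reaction distance = v·t_r = 28.5293 × 0.77 = 21.968 m.
Braking distance = v²/(2a) = 28.5293² / (2 × 6.900) = 813.921 / 13.800 = 58.980 m.
Total = 21.968 + 58.980 = 80.948 m.

Total stopping distance ≈ 81 m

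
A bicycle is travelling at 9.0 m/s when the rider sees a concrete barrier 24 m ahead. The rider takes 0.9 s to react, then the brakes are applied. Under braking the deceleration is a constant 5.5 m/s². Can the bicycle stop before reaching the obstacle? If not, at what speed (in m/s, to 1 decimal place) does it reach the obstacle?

Reaction distance = 9.0000 × 0.9 = 8.100 m.
Braking distance = v²/(2a) = 81.000 / 11.000 = 7.364 m.
Total stopping distance = 8.100 + 7.364 = 15.464 m, vs 24 m available — it stops with 24 − 15.464 = 8.536 m to spare.

Yes — it stops about 8.5 m short of the obstacle, so it never reaches it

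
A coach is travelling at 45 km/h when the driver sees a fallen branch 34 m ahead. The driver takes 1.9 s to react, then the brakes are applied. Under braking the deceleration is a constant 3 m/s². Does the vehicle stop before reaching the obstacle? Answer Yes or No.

No

45 km/h ÷ 3.6 = 12.5000 m/s.
Reaction distance = 12.5000 × 1.9 = 23.750 m.
Braking distance = v²/(2a) = 156.250 / 6.000 = 26.042 m.
Total stopping distance = 23.750 + 26.042 = 49.792 m, vs 34 m available — it cannot stop in time and overshoots by 49.792 − 34 = 15.792 m.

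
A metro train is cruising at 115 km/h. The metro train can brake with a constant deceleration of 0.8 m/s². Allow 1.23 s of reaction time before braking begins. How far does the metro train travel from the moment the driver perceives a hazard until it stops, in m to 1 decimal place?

115 km/h ÷ 3.6 = 31.9444 m/s.
Reaction distance = v·t_r = 31.9444 × 1.23 = 39.292 m.
Braking distance = v²/(2a) = 31.9444² / (2 × 0.800) = 1020.445 / 1.600 = 637.778 m.
Total = 39.292 + 637.778 = 677.070 m.

Total stopping distance ≈ 677.1 m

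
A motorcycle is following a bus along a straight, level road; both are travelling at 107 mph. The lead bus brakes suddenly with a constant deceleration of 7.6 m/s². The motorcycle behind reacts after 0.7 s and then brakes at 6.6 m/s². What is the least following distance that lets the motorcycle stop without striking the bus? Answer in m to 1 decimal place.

107 mph × 0.44704 = 47.8333 m/s.
Leader travels v²/(2a_L) = 2288.025 / 15.200 = 150.528 m before stopping.
Follower covers v·t_r = 47.8333 × 0.7 = 33.483 m while reacting, then v²/(2a_F) = 2288.025 / 13.200 = 173.335 m while braking, for a total of 33.483 + 173.335 = 206.818 m.
Since a_F ≤ a_L and the follower starts braking later, the follower is never slower than the leader, so the closest approach is when both have stopped.
Minimum gap = 206.818 − 150.528 = 56.290 m.

Minimum gap ≈ 56.3 m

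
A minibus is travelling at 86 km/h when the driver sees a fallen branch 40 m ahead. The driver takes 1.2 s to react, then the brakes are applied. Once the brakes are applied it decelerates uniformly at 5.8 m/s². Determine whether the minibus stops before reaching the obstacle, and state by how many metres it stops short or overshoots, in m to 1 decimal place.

No — it overshoots by 37.9 m

86 km/h ÷ 3.6 = 23.8889 m/s.
Reaction distance = 23.8889 × 1.2 = 28.667 m.
Braking distance = v²/(2a) = 570.680 / 11.600 = 49.197 m.
Total stopping distance = 28.667 + 49.197 = 77.864 m, vs 40 m available — it cannot stop in time and overshoots by 77.864 − 40 = 37.864 m.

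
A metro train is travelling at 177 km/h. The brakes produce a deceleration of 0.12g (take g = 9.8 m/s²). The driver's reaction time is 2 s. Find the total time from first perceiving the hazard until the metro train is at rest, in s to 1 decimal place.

177 km/h ÷ 3.6 = 49.1667 m/s.
a = 0.12 × 9.8 = 1.176 m/s².
Braking time = v/a = 49.1667 / 1.176 = 41.808 s.
Total = 2 + 41.808 = 43.808 s.

Total time ≈ 43.8 s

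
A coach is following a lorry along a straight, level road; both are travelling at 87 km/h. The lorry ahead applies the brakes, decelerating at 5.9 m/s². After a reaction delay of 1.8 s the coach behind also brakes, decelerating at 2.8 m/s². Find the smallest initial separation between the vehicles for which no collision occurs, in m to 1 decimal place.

87 km/h ÷ 3.6 = 24.1667 m/s.
Leader travels v²/(2a_L) = 584.029 / 11.800 = 49.494 m before stopping.
Follower covers v·t_r = 24.1667 × 1.8 = 43.500 m while reacting, then v²/(2a_F) = 584.029 / 5.600 = 104.291 m while braking, for a total of 43.500 + 104.291 = 147.791 m.
Since a_F ≤ a_L and the follower starts braking later, the follower is never slower than the leader, so the closest approach is when both have stopped.
Minimum gap = 147.791 − 49.494 = 98.297 m.

Minimum gap ≈ 98.3 m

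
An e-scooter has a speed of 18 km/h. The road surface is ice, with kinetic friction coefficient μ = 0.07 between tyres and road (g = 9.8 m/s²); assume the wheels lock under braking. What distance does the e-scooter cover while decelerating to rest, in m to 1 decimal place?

Braking distance ≈ 18.2 m

18 km/h ÷ 3.6 = 5.0000 m/s.
a = μg = 0.07 × 9.8 = 0.686 m/s².
Braking distance = v²/(2a) = 5.0000² / (2 × 0.686) = 25.000 / 1.372 = 18.222 m.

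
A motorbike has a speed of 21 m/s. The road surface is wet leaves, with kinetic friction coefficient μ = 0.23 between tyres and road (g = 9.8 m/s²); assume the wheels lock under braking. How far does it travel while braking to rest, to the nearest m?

a = μg = 0.23 × 9.8 = 2.254 m/s².
Braking distance = v²/(2a) = 21.0000² / (2 × 2.254) = 441.000 / 4.508 = 97.826 m.

Braking distance ≈ 98 m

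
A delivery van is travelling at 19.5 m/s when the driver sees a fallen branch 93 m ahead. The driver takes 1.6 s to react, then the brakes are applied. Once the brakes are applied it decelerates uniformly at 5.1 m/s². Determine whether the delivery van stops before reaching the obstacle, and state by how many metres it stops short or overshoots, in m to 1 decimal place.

Yes — it stops 24.5 m short of the obstacle

Reaction distance = 19.5000 × 1.6 = 31.200 m.
Braking distance = v²/(2a) = 380.250 / 10.200 = 37.279 m.
Total stopping distance = 31.200 + 37.279 = 68.479 m, vs 93 m available — it stops with 93 − 68.479 = 24.521 m to spare.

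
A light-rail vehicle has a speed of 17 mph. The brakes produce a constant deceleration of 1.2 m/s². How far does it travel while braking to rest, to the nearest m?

Braking distance ≈ 24 m

17 mph × 0.44704 = 7.5997 m/s.
Braking distance = v²/(2a) = 7.5997² / (2 × 1.200) = 57.755 / 2.400 = 24.065 m.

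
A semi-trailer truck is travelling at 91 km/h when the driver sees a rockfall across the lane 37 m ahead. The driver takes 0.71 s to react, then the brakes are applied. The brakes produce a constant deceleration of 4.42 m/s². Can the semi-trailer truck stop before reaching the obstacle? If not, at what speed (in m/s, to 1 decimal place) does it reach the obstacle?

No — it strikes the obstacle at 21.7 m/s

91 km/h ÷ 3.6 = 25.2778 m/s.
Reaction distance = 25.2778 × 0.71 = 17.947 m.
Braking distance needed to stop: v²/(2a) = 638.967 / 8.840 = 72.281 m, so total needed = 17.947 + 72.281 = 90.228 m > 37 m — it cannot stop.
Distance remaining when braking begins: 37 − 17.947 = 19.053 m.
v² = v₀² − 2a·d = 638.967 − 2 × 4.420 × 19.053 = 470.538 m²/s².
v = √470.538 = 21.692 m/s.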